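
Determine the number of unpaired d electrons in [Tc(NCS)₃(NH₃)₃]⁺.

3

Each isothiocyanate is −1; ammonia is neutral; balancing the +1 overall charge requires Tc(IV).
Technetium is a group-7 element; Tc(IV) is therefore d³.
In an octahedral field the d³ configuration is t₂g³e_g⁰ (only one arrangement possible), giving 3 unpaired electrons.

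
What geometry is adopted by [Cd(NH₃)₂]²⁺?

Ammonia is neutral; balancing the +2 overall charge requires Cd(II).
Cd sits in group 12, so the d-electron count is 12 − 2 = 10.
With 2 monodentate ligands the coordination number is 2.
A d¹⁰ ion with only two ligands adopts a linear arrangement (sp hybridisation; no CFSE preference).

linear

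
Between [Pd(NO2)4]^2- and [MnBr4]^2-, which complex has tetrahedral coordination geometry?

For [Pd(NO2)4]^2-: Summing ligand charges against the −2 overall charge gives an oxidation state of +2 for palladium. Group 10 minus oxidation state 2 gives a d⁸ configuration. A 4d d⁸ ion has a large crystal-field splitting; square planar leaves the high-energy d_{x²−y²} orbital empty and maximises CFSE. → square planar.
For [MnBr4]^2-: Summing ligand charges against the −2 overall charge gives an oxidation state of +2 for manganese. Group 7 minus oxidation state 2 gives a d⁵ configuration. A high-spin d⁵ ion has zero CFSE in either geometry, so four ligands adopt the sterically favoured tetrahedral geometry. → tetrahedral.

[MnBr4]^2-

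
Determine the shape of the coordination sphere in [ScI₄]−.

tetrahedral

Each iodide is −1; balancing the −1 overall charge requires Sc(III).
Group 3 minus oxidation state 3 gives a d⁰ configuration.
Coordination number: 4.
A d⁰ ion has no crystal-field stabilisation preference between square planar and tetrahedral, so four ligands adopt the sterically favoured tetrahedral geometry.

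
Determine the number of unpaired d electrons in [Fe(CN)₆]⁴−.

0 unpaired electrons

Each cyanide is −1; balancing the −4 overall charge requires Fe(II).
Iron is a group-8 element; Fe(II) is therefore d⁶.
The spin state decides the count: Cyanide is a strong-field ligand (high in the spectrochemical series) for a first-row metal, so the complex is low-spin.
An octahedral low-spin d⁶ ion is t₂g⁶e_g⁰, giving 0 unpaired electrons.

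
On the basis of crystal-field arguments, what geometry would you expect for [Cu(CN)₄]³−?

tetrahedral

Each cyanide is −1; balancing the −3 overall charge requires Cu(I).
Group 11 minus oxidation state 1 gives a d¹⁰ configuration.
Coordination number: 4.
A d¹⁰ ion has no crystal-field stabilisation preference between square planar and tetrahedral, so four ligands adopt the sterically favoured tetrahedral geometry.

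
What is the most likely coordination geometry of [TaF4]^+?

tetrahedral

Summing ligand charges against the +1 overall charge gives an oxidation state of +5 for tantalum.
Ta sits in group 5, so the d-electron count is 5 − 5 = 0.
With 4 monodentate ligands the coordination number is 4.
A d⁰ ion has no crystal-field stabilisation preference between square planar and tetrahedral, so four ligands adopt the sterically favoured tetrahedral geometry.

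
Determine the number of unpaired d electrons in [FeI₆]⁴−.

Summing ligand charges against the −4 overall charge gives an oxidation state of +2 for iron.
Iron is a group-8 element; Fe(II) is therefore d⁶.
The spin state decides the count: Iodide is a weak-field ligand for a first-row metal, so the complex is high-spin.
An octahedral high-spin d⁶ ion is t₂g⁴e_g², giving 4 unpaired electrons.

4 unpaired electrons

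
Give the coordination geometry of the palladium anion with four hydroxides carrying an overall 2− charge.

Ligand charges: each hydroxide is −1. With an overall charge of −2 the palladium centre must be in the +2 oxidation state.
Palladium is a group-10 element; Pd(II) is therefore d⁸.
Coordination number: 4.
A 4d d⁸ ion has a large crystal-field splitting; square planar leaves the high-energy d_{x²−y²} orbital empty and maximises CFSE.

square planar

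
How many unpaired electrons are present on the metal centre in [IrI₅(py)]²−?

0 unpaired electrons

Each iodide is −1; pyridine is neutral; balancing the −2 overall charge requires Ir(III).
Ir sits in group 9, so the d-electron count is 9 − 3 = 6.
The spin state decides the count: a 5d ion has a large Δₒ and is invariably low-spin.
An octahedral low-spin d⁶ ion is t₂g⁶e_g⁰, giving 0 unpaired electrons.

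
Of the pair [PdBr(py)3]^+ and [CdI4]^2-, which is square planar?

For [PdBr(py)3]^+: Summing ligand charges against the +1 overall charge gives an oxidation state of +2 for palladium. Pd sits in group 10, so the d-electron count is 10 − 2 = 8. A 4d d⁸ ion has a large crystal-field splitting; square planar leaves the high-energy d_{x²−y²} orbital empty and maximises CFSE. → square planar.
For [CdI4]^2-: Each iodide is −1; balancing the −2 overall charge requires Cd(II). Cadmium is a group-12 element; Cd(II) is therefore d¹⁰. A d¹⁰ ion has no crystal-field stabilisation preference between square planar and tetrahedral, so four ligands adopt the sterically favoured tetrahedral geometry. → tetrahedral.

[PdBr(py)3]^+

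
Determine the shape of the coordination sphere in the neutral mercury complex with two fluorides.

Each fluoride is −1; balancing the 0 overall charge requires Hg(II).
Group 12 minus oxidation state 2 gives a d¹⁰ configuration.
Coordination number: 2.
A d¹⁰ ion with only two ligands adopts a linear arrangement (sp hybridisation; no CFSE preference).

linear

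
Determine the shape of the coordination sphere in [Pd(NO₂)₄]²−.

square planar

Ligand charges: each nitro (N-bound nitrite) is −1. With an overall charge of −2 the palladium centre must be in the +2 oxidation state.
Palladium is a group-10 element; Pd(II) is therefore d⁸.
With 4 monodentate ligands the coordination number is 4.
A 4d d⁸ ion has a large crystal-field splitting; square planar leaves the high-energy d_{x²−y²} orbital empty and maximises CFSE.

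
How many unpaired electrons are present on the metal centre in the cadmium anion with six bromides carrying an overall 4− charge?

0

Each bromide is −1; balancing the −4 overall charge requires Cd(II).
Group 12 minus oxidation state 2 gives a d¹⁰ configuration.
In an octahedral field the d¹⁰ configuration is t₂g⁶e_g⁴, giving 0 unpaired electrons.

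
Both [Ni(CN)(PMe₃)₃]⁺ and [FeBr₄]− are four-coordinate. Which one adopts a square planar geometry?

For [Ni(CN)(PMe₃)₃]⁺: Each cyanide is −1; trimethylphosphine is neutral; balancing the +1 overall charge requires Ni(II). Nickel is a group-10 element; Ni(II) is therefore d⁸. Cyanide and trimethylphosphine are strong-field ligands (high in the spectrochemical series). A 3d d⁸ ion with strong-field ligands gains enough CFSE to favour square planar over tetrahedral. → square planar.
For [FeBr₄]−: Summing ligand charges against the −1 overall charge gives an oxidation state of +3 for iron. Group 8 minus oxidation state 3 gives a d⁵ configuration. A high-spin d⁵ ion has zero CFSE in either geometry, so four ligands adopt the sterically favoured tetrahedral geometry. → tetrahedral.

[Ni(CN)(PMe₃)₃]⁺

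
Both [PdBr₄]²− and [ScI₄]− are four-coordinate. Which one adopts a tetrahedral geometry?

[ScI₄]−

For [PdBr₄]²−: Ligand charges: each bromide is −1. With an overall charge of −2 the palladium centre must be in the +2 oxidation state. Group 10 minus oxidation state 2 gives a d⁸ configuration. A 4d d⁸ ion has a large crystal-field splitting; square planar leaves the high-energy d_{x²−y²} orbital empty and maximises CFSE. → square planar.
For [ScI₄]−: Summing ligand charges against the −1 overall charge gives an oxidation state of +3 for scandium. Group 3 minus oxidation state 3 gives a d⁰ configuration. A d⁰ ion has no crystal-field stabilisation preference between square planar and tetrahedral, so four ligands adopt the sterically favoured tetrahedral geometry. → tetrahedral.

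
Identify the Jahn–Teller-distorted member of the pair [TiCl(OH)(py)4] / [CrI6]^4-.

[CrI6]^4-

[TiCl(OH)(py)4]: Ligand charges: each chloride is −1; each hydroxide is −1; pyridine is neutral. With an overall charge of 0 the titanium centre must be in the +2 oxidation state. Ti sits in group 4, so the d-electron count is 4 − 2 = 2. The d² configuration leaves the e_g set evenly filled (or empty) — no strong Jahn–Teller driving force.
[CrI6]^4-: Ligand charges: each iodide is −1. With an overall charge of −4 the chromium centre must be in the +2 oxidation state. Chromium is a group-6 element; Cr(II) is therefore d⁴. Iodide is a weak-field ligand for a first-row metal, so the complex is high-spin. The t₂g³e_g¹ (high-spin) configuration has an unevenly filled e_g set; the Jahn–Teller theorem predicts a tetragonal distortion (typically axial elongation) to lift the degeneracy.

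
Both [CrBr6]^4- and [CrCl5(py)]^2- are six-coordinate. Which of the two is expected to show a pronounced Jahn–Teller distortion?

[CrBr6]^4-: Summing ligand charges against the −4 overall charge gives an oxidation state of +2 for chromium. Cr sits in group 6, so the d-electron count is 6 − 2 = 4. Bromide is a weak-field ligand for a first-row metal, so the complex is high-spin. The t₂g³e_g¹ (high-spin) configuration has an unevenly filled e_g set; the Jahn–Teller theorem predicts a tetragonal distortion (typically axial elongation) to lift the degeneracy.
[CrCl5(py)]^2-: Ligand charges: each chloride is −1; pyridine is neutral. With an overall charge of −2 the chromium centre must be in the +3 oxidation state. Chromium is a group-6 element; Cr(III) is therefore d³. The d³ configuration leaves the e_g set evenly filled (or empty) — no strong Jahn–Teller driving force.

[CrBr6]^4-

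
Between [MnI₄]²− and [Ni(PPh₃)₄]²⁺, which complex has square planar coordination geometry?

For [MnI₄]²−: Summing ligand charges against the −2 overall charge gives an oxidation state of +2 for manganese. Mn sits in group 7, so the d-electron count is 7 − 2 = 5. A high-spin d⁵ ion has zero CFSE in either geometry, so four ligands adopt the sterically favoured tetrahedral geometry. → tetrahedral.
For [Ni(PPh₃)₄]²⁺: Triphenylphosphine is neutral; balancing the +2 overall charge requires Ni(II). Ni sits in group 10, so the d-electron count is 10 − 2 = 8. Triphenylphosphine is a strong-field ligand (high in the spectrochemical series). A 3d d⁸ ion with strong-field ligands gains enough CFSE to favour square planar over tetrahedral. → square planar.

[Ni(PPh₃)₄]²⁺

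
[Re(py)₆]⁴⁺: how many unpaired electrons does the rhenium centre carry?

Summing ligand charges against the +4 overall charge gives an oxidation state of +4 for rhenium.
Re sits in group 7, so the d-electron count is 7 − 4 = 3.
In an octahedral field the d³ configuration is t₂g³e_g⁰ (only one arrangement possible), giving 3 unpaired electrons.

3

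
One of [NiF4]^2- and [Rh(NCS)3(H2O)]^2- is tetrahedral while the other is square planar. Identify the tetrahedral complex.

[NiF4]^2-

For [NiF4]^2-: Summing ligand charges against the −2 overall charge gives an oxidation state of +2 for nickel. Group 10 minus oxidation state 2 gives a d⁸ configuration. Fluoride is a weak-field ligand. With weak-field ligands the CFSE gain from square planar is small, so a 3d d⁸ ion takes the sterically preferred tetrahedral geometry. → tetrahedral.
For [Rh(NCS)3(H2O)]^2-: Summing ligand charges against the −2 overall charge gives an oxidation state of +1 for rhodium. Rh sits in group 9, so the d-electron count is 9 − 1 = 8. A 4d d⁸ ion has a large crystal-field splitting; square planar leaves the high-energy d_{x²−y²} orbital empty and maximises CFSE. → square planar.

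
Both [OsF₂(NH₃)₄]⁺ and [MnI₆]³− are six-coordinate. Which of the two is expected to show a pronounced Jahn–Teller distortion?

[OsF₂(NH₃)₄]⁺: Summing ligand charges against the +1 overall charge gives an oxidation state of +3 for osmium. Osmium is a group-8 element; Os(III) is therefore d⁵. A 5d ion has a large Δₒ and is invariably low-spin. The d⁵ configuration leaves the e_g set evenly filled (or empty) — no strong Jahn–Teller driving force.
[MnI₆]³−: Ligand charges: each iodide is −1. With an overall charge of −3 the manganese centre must be in the +3 oxidation state. Group 7 minus oxidation state 3 gives a d⁴ configuration. Iodide is a weak-field ligand for a first-row metal, so the complex is high-spin. The t₂g³e_g¹ (high-spin) configuration has an unevenly filled e_g set; the Jahn–Teller theorem predicts a tetragonal distortion (typically axial elongation) to lift the degeneracy.

[MnI₆]³−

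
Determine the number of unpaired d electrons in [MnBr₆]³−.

4 unpaired electrons

Ligand charges: each bromide is −1. With an overall charge of −3 the manganese centre must be in the +3 oxidation state.
Group 7 minus oxidation state 3 gives a d⁴ configuration.
The spin state decides the count: Bromide is a weak-field ligand for a first-row metal, so the complex is high-spin.
An octahedral high-spin d⁴ ion is t₂g³e_g¹, giving 4 unpaired electrons.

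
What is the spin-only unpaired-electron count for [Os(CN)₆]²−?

2 unpaired electrons

Ligand charges: each cyanide is −1. With an overall charge of −2 the osmium centre must be in the +4 oxidation state.
Os sits in group 8, so the d-electron count is 8 − 4 = 4.
The spin state decides the count: a 5d ion has a large Δₒ and is invariably low-spin.
An octahedral low-spin d⁴ ion is t₂g⁴e_g⁰, giving 2 unpaired electrons.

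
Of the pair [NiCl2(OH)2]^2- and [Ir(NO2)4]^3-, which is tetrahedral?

[NiCl2(OH)2]^2-

For [NiCl2(OH)2]^2-: Summing ligand charges against the −2 overall charge gives an oxidation state of +2 for nickel. Ni sits in group 10, so the d-electron count is 10 − 2 = 8. Chloride and hydroxide are weak-field ligands. With weak-field ligands the CFSE gain from square planar is small, so a 3d d⁸ ion takes the sterically preferred tetrahedral geometry. → tetrahedral.
For [Ir(NO2)4]^3-: Each nitro (N-bound nitrite) is −1; balancing the −3 overall charge requires Ir(I). Ir sits in group 9, so the d-electron count is 9 − 1 = 8. A 5d d⁸ ion has a large crystal-field splitting; square planar leaves the high-energy d_{x²−y²} orbital empty and maximises CFSE. → square planar.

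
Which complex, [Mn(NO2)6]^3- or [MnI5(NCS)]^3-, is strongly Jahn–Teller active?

[MnI5(NCS)]^3-

[Mn(NO2)6]^3-: Each nitro (N-bound nitrite) is −1; balancing the −3 overall charge requires Mn(III). Manganese is a group-7 element; Mn(III) is therefore d⁴. Nitro (N-bound nitrite) is a strong-field ligand (high in the spectrochemical series) for a first-row metal, so the complex is low-spin. The d⁴ configuration leaves the e_g set evenly filled (or empty) — no strong Jahn–Teller driving force.
[MnI5(NCS)]^3-: Summing ligand charges against the −3 overall charge gives an oxidation state of +3 for manganese. Mn sits in group 7, so the d-electron count is 7 − 3 = 4. Iodide and isothiocyanate are weak-field ligands for a first-row metal, so the complex is high-spin. The t₂g³e_g¹ (high-spin) configuration has an unevenly filled e_g set; the Jahn–Teller theorem predicts a tetragonal distortion (typically axial elongation) to lift the degeneracy.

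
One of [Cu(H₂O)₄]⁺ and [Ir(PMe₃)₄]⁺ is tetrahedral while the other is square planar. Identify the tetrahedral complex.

[Cu(H₂O)₄]⁺

For [Cu(H₂O)₄]⁺: Summing ligand charges against the +1 overall charge gives an oxidation state of +1 for copper. Group 11 minus oxidation state 1 gives a d¹⁰ configuration. A d¹⁰ ion has no crystal-field stabilisation preference between square planar and tetrahedral, so four ligands adopt the sterically favoured tetrahedral geometry. → tetrahedral.
For [Ir(PMe₃)₄]⁺: Trimethylphosphine is neutral; balancing the +1 overall charge requires Ir(I). Group 9 minus oxidation state 1 gives a d⁸ configuration. A 5d d⁸ ion has a large crystal-field splitting; square planar leaves the high-energy d_{x²−y²} orbital empty and maximises CFSE. → square planar.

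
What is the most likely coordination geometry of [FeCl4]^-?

Ligand charges: each chloride is −1. With an overall charge of −1 the iron centre must be in the +3 oxidation state.
Iron is a group-8 element; Fe(III) is therefore d⁵.
Coordination number: 4.
Chloride is a weak-field ligand.
A high-spin d⁵ ion has zero CFSE in either geometry, so four ligands adopt the sterically favoured tetrahedral geometry.

tetrahedral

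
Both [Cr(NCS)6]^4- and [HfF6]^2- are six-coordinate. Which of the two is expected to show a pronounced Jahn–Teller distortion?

[Cr(NCS)6]^4-

[Cr(NCS)6]^4-: Ligand charges: each isothiocyanate is −1. With an overall charge of −4 the chromium centre must be in the +2 oxidation state. Group 6 minus oxidation state 2 gives a d⁴ configuration. Isothiocyanate is a weak-field ligand for a first-row metal, so the complex is high-spin. The t₂g³e_g¹ (high-spin) configuration has an unevenly filled e_g set; the Jahn–Teller theorem predicts a tetragonal distortion (typically axial elongation) to lift the degeneracy.
[HfF6]^2-: Ligand charges: each fluoride is −1. With an overall charge of −2 the hafnium centre must be in the +4 oxidation state. Hf sits in group 4, so the d-electron count is 4 − 4 = 0. The d⁰ configuration leaves the e_g set evenly filled (or empty) — no strong Jahn–Teller driving force.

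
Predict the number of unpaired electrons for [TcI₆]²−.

3 unpaired electrons

Each iodide is −1; balancing the −2 overall charge requires Tc(IV).
Technetium is a group-7 element; Tc(IV) is therefore d³.
In an octahedral field the d³ configuration is t₂g³e_g⁰ (only one arrangement possible), giving 3 unpaired electrons.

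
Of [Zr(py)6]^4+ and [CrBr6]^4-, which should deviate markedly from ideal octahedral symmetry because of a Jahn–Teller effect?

[CrBr6]^4-

[Zr(py)6]^4+: Summing ligand charges against the +4 overall charge gives an oxidation state of +4 for zirconium. Group 4 minus oxidation state 4 gives a d⁰ configuration. The d⁰ configuration leaves the e_g set evenly filled (or empty) — no strong Jahn–Teller driving force.
[CrBr6]^4-: Ligand charges: each bromide is −1. With an overall charge of −4 the chromium centre must be in the +2 oxidation state. Group 6 minus oxidation state 2 gives a d⁴ configuration. Bromide is a weak-field ligand for a first-row metal, so the complex is high-spin. The t₂g³e_g¹ (high-spin) configuration has an unevenly filled e_g set; the Jahn–Teller theorem predicts a tetragonal distortion (typically axial elongation) to lift the degeneracy.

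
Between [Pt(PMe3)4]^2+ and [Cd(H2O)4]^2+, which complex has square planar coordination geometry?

[Pt(PMe3)4]^2+

For [Pt(PMe3)4]^2+: Ligand charges: trimethylphosphine is neutral. With an overall charge of +2 the platinum centre must be in the +2 oxidation state. Pt sits in group 10, so the d-electron count is 10 − 2 = 8. A 5d d⁸ ion has a large crystal-field splitting; square planar leaves the high-energy d_{x²−y²} orbital empty and maximises CFSE. → square planar.
For [Cd(H2O)4]^2+: Water is neutral; balancing the +2 overall charge requires Cd(II). Cd sits in group 12, so the d-electron count is 12 − 2 = 10. A d¹⁰ ion has no crystal-field stabilisation preference between square planar and tetrahedral, so four ligands adopt the sterically favoured tetrahedral geometry. → tetrahedral.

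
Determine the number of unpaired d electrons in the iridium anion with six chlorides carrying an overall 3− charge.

Ligand charges: each chloride is −1. With an overall charge of −3 the iridium centre must be in the +3 oxidation state.
Iridium is a group-9 element; Ir(III) is therefore d⁶.
The spin state decides the count: a 5d ion has a large Δₒ and is invariably low-spin.
An octahedral low-spin d⁶ ion is t₂g⁶e_g⁰, giving 0 unpaired electrons.

0 unpaired electrons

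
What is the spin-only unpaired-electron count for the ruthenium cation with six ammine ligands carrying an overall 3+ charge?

1

Ligand charges: ammonia is neutral. With an overall charge of +3 the ruthenium centre must be in the +3 oxidation state.
Ruthenium is a group-8 element; Ru(III) is therefore d⁵.
The spin state decides the count: a 4d ion has a large Δₒ and is invariably low-spin.
An octahedral low-spin d⁵ ion is t₂g⁵e_g⁰, giving 1 unpaired electron.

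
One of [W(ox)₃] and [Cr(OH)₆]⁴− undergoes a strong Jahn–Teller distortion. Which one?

[Cr(OH)₆]⁴−

[W(ox)₃]: Each oxalate is −2; balancing the 0 overall charge requires W(VI). Group 6 minus oxidation state 6 gives a d⁰ configuration. The d⁰ configuration leaves the e_g set evenly filled (or empty) — no strong Jahn–Teller driving force.
[Cr(OH)₆]⁴−: Ligand charges: each hydroxide is −1. With an overall charge of −4 the chromium centre must be in the +2 oxidation state. Group 6 minus oxidation state 2 gives a d⁴ configuration. Hydroxide is a weak-field ligand for a first-row metal, so the complex is high-spin. The t₂g³e_g¹ (high-spin) configuration has an unevenly filled e_g set; the Jahn–Teller theorem predicts a tetragonal distortion (typically axial elongation) to lift the degeneracy.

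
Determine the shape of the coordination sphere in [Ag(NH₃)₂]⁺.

Summing ligand charges against the +1 overall charge gives an oxidation state of +1 for silver.
Group 11 minus oxidation state 1 gives a d¹⁰ configuration.
Coordination number: 2.
A d¹⁰ ion with only two ligands adopts a linear arrangement (sp hybridisation; no CFSE preference).

linear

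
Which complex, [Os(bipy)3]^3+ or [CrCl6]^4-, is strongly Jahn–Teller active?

[Os(bipy)3]^3+: Ligand charges: 2,2′-bipyridine is neutral. With an overall charge of +3 the osmium centre must be in the +3 oxidation state. Os sits in group 8, so the d-electron count is 8 − 3 = 5. A 5d ion has a large Δₒ and is invariably low-spin. The d⁵ configuration leaves the e_g set evenly filled (or empty) — no strong Jahn–Teller driving force.
[CrCl6]^4-: Each chloride is −1; balancing the −4 overall charge requires Cr(II). Group 6 minus oxidation state 2 gives a d⁴ configuration. Chloride is a weak-field ligand for a first-row metal, so the complex is high-spin. The t₂g³e_g¹ (high-spin) configuration has an unevenly filled e_g set; the Jahn–Teller theorem predicts a tetragonal distortion (typically axial elongation) to lift the degeneracy.

[CrCl6]^4-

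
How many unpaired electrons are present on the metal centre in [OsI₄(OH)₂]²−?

Each iodide is −1; each hydroxide is −1; balancing the −2 overall charge requires Os(IV).
Os sits in group 8, so the d-electron count is 8 − 4 = 4.
The spin state decides the count: a 5d ion has a large Δₒ and is invariably low-spin.
An octahedral low-spin d⁴ ion is t₂g⁴e_g⁰, giving 2 unpaired electrons.

2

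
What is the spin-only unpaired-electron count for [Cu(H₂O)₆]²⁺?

Summing ligand charges against the +2 overall charge gives an oxidation state of +2 for copper.
Copper is a group-11 element; Cu(II) is therefore d⁹.
In an octahedral field the d⁹ configuration is t₂g⁶e_g³ (only one arrangement possible), giving 1 unpaired electron.

1 unpaired electron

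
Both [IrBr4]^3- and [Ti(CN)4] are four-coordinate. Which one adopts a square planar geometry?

For [IrBr4]^3-: Summing ligand charges against the −3 overall charge gives an oxidation state of +1 for iridium. Ir sits in group 9, so the d-electron count is 9 − 1 = 8. A 5d d⁸ ion has a large crystal-field splitting; square planar leaves the high-energy d_{x²−y²} orbital empty and maximises CFSE. → square planar.
For [Ti(CN)4]: Summing ligand charges against the 0 overall charge gives an oxidation state of +4 for titanium. Group 4 minus oxidation state 4 gives a d⁰ configuration. A d⁰ ion has no crystal-field stabilisation preference between square planar and tetrahedral, so four ligands adopt the sterically favoured tetrahedral geometry. → tetrahedral.

[IrBr4]^3-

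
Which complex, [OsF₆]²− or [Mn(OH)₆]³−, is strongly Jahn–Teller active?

[Mn(OH)₆]³−

[OsF₆]²−: Summing ligand charges against the −2 overall charge gives an oxidation state of +4 for osmium. Os sits in group 8, so the d-electron count is 8 − 4 = 4. A 5d ion has a large Δₒ and is invariably low-spin. The d⁴ configuration leaves the e_g set evenly filled (or empty) — no strong Jahn–Teller driving force.
[Mn(OH)₆]³−: Summing ligand charges against the −3 overall charge gives an oxidation state of +3 for manganese. Manganese is a group-7 element; Mn(III) is therefore d⁴. Hydroxide is a weak-field ligand for a first-row metal, so the complex is high-spin. The t₂g³e_g¹ (high-spin) configuration has an unevenly filled e_g set; the Jahn–Teller theorem predicts a tetragonal distortion (typically axial elongation) to lift the degeneracy.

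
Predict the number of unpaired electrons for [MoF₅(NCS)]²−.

2 unpaired electrons

Ligand charges: each fluoride is −1; each isothiocyanate is −1. With an overall charge of −2 the molybdenum centre must be in the +4 oxidation state.
Group 6 minus oxidation state 4 gives a d² configuration.
In an octahedral field the d² configuration is t₂g²e_g⁰ (only one arrangement possible), giving 2 unpaired electrons.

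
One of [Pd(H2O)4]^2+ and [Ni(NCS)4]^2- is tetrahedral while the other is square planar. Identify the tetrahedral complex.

[Ni(NCS)4]^2-

For [Pd(H2O)4]^2+: Ligand charges: water is neutral. With an overall charge of +2 the palladium centre must be in the +2 oxidation state. Pd sits in group 10, so the d-electron count is 10 − 2 = 8. A 4d d⁸ ion has a large crystal-field splitting; square planar leaves the high-energy d_{x²−y²} orbital empty and maximises CFSE. → square planar.
For [Ni(NCS)4]^2-: Ligand charges: each isothiocyanate is −1. With an overall charge of −2 the nickel centre must be in the +2 oxidation state. Group 10 minus oxidation state 2 gives a d⁸ configuration. Isothiocyanate is a weak-field ligand. With weak-field ligands the CFSE gain from square planar is small, so a 3d d⁸ ion takes the sterically preferred tetrahedral geometry. → tetrahedral.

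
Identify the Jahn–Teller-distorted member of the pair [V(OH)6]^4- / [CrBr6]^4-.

[CrBr6]^4-

[V(OH)6]^4-: Each hydroxide is −1; balancing the −4 overall charge requires V(II). Group 5 minus oxidation state 2 gives a d³ configuration. The d³ configuration leaves the e_g set evenly filled (or empty) — no strong Jahn–Teller driving force.
[CrBr6]^4-: Ligand charges: each bromide is −1. With an overall charge of −4 the chromium centre must be in the +2 oxidation state. Chromium is a group-6 element; Cr(II) is therefore d⁴. Bromide is a weak-field ligand for a first-row metal, so the complex is high-spin. The t₂g³e_g¹ (high-spin) configuration has an unevenly filled e_g set; the Jahn–Teller theorem predicts a tetragonal distortion (typically axial elongation) to lift the degeneracy.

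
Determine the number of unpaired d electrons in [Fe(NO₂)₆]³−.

1 unpaired electron

Ligand charges: each nitro (N-bound nitrite) is −1. With an overall charge of −3 the iron centre must be in the +3 oxidation state.
Iron is a group-8 element; Fe(III) is therefore d⁵.
The spin state decides the count: Nitro (N-bound nitrite) is a strong-field ligand (high in the spectrochemical series) for a first-row metal, so the complex is low-spin.
An octahedral low-spin d⁵ ion is t₂g⁵e_g⁰, giving 1 unpaired electron.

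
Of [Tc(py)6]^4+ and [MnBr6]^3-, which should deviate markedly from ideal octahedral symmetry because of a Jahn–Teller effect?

[Tc(py)6]^4+: Summing ligand charges against the +4 overall charge gives an oxidation state of +4 for technetium. Group 7 minus oxidation state 4 gives a d³ configuration. The d³ configuration leaves the e_g set evenly filled (or empty) — no strong Jahn–Teller driving force.
[MnBr6]^3-: Summing ligand charges against the −3 overall charge gives an oxidation state of +3 for manganese. Manganese is a group-7 element; Mn(III) is therefore d⁴. Bromide is a weak-field ligand for a first-row metal, so the complex is high-spin. The t₂g³e_g¹ (high-spin) configuration has an unevenly filled e_g set; the Jahn–Teller theorem predicts a tetragonal distortion (typically axial elongation) to lift the degeneracy.

[MnBr6]^3-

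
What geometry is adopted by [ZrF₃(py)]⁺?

tetrahedral

Summing ligand charges against the +1 overall charge gives an oxidation state of +4 for zirconium.
Zr sits in group 4, so the d-electron count is 4 − 4 = 0.
Coordination number: 4.
A d⁰ ion has no crystal-field stabilisation preference between square planar and tetrahedral, so four ligands adopt the sterically favoured tetrahedral geometry.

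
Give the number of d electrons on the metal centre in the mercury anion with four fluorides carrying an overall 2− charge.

Ligand charges: each fluoride is −1. With an overall charge of −2 the mercury centre must be in the +2 oxidation state.
Mercury is a group-12 element; Hg(II) is therefore d¹⁰.

d¹⁰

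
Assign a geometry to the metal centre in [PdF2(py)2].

Ligand charges: each fluoride is −1; pyridine is neutral. With an overall charge of 0 the palladium centre must be in the +2 oxidation state.
Palladium is a group-10 element; Pd(II) is therefore d⁸.
Coordination number: 4.
A 4d d⁸ ion has a large crystal-field splitting; square planar leaves the high-energy d_{x²−y²} orbital empty and maximises CFSE.

square planar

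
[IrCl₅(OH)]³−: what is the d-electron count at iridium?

Summing ligand charges against the −3 overall charge gives an oxidation state of +3 for iridium.
Group 9 minus oxidation state 3 gives a d⁶ configuration.

d6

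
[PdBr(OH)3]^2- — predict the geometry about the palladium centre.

Ligand charges: each bromide is −1; each hydroxide is −1. With an overall charge of −2 the palladium centre must be in the +2 oxidation state.
Pd sits in group 10, so the d-electron count is 10 − 2 = 8.
With 4 monodentate ligands the coordination number is 4.
A 4d d⁸ ion has a large crystal-field splitting; square planar leaves the high-energy d_{x²−y²} orbital empty and maximises CFSE.

square planar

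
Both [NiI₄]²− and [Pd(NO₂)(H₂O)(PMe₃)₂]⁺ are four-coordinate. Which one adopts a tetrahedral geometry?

For [NiI₄]²−: Each iodide is −1; balancing the −2 overall charge requires Ni(II). Ni sits in group 10, so the d-electron count is 10 − 2 = 8. Iodide is a weak-field ligand. With weak-field ligands the CFSE gain from square planar is small, so a 3d d⁸ ion takes the sterically preferred tetrahedral geometry. → tetrahedral.
For [Pd(NO₂)(H₂O)(PMe₃)₂]⁺: Each nitro (N-bound nitrite) is −1; water is neutral; trimethylphosphine is neutral; balancing the +1 overall charge requires Pd(II). Group 10 minus oxidation state 2 gives a d⁸ configuration. A 4d d⁸ ion has a large crystal-field splitting; square planar leaves the high-energy d_{x²−y²} orbital empty and maximises CFSE. → square planar.

[NiI₄]²−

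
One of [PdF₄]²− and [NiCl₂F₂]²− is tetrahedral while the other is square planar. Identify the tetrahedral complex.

[NiCl₂F₂]²−

For [PdF₄]²−: Each fluoride is −1; balancing the −2 overall charge requires Pd(II). Palladium is a group-10 element; Pd(II) is therefore d⁸. A 4d d⁸ ion has a large crystal-field splitting; square planar leaves the high-energy d_{x²−y²} orbital empty and maximises CFSE. → square planar.
For [NiCl₂F₂]²−: Each chloride is −1; each fluoride is −1; balancing the −2 overall charge requires Ni(II). Group 10 minus oxidation state 2 gives a d⁸ configuration. Chloride and fluoride are weak-field ligands. With weak-field ligands the CFSE gain from square planar is small, so a 3d d⁸ ion takes the sterically preferred tetrahedral geometry. → tetrahedral.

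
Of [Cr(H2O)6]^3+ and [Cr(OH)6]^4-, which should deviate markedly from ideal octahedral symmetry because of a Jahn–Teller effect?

[Cr(OH)6]^4-

[Cr(H2O)6]^3+: Ligand charges: water is neutral. With an overall charge of +3 the chromium centre must be in the +3 oxidation state. Group 6 minus oxidation state 3 gives a d³ configuration. The d³ configuration leaves the e_g set evenly filled (or empty) — no strong Jahn–Teller driving force.
[Cr(OH)6]^4-: Summing ligand charges against the −4 overall charge gives an oxidation state of +2 for chromium. Cr sits in group 6, so the d-electron count is 6 − 2 = 4. Hydroxide is a weak-field ligand for a first-row metal, so the complex is high-spin. The t₂g³e_g¹ (high-spin) configuration has an unevenly filled e_g set; the Jahn–Teller theorem predicts a tetragonal distortion (typically axial elongation) to lift the degeneracy.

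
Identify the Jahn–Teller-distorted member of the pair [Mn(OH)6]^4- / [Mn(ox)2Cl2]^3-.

[Mn(ox)2Cl2]^3-

[Mn(OH)6]^4-: Summing ligand charges against the −4 overall charge gives an oxidation state of +2 for manganese. Mn sits in group 7, so the d-electron count is 7 − 2 = 5. Hydroxide is a weak-field ligand for a first-row metal, so the complex is high-spin. The d⁵ configuration leaves the e_g set evenly filled (or empty) — no strong Jahn–Teller driving force.
[Mn(ox)2Cl2]^3-: Ligand charges: each oxalate is −2; each chloride is −1. With an overall charge of −3 the manganese centre must be in the +3 oxidation state. Group 7 minus oxidation state 3 gives a d⁴ configuration. Chloride and oxalate are weak-field ligands for a first-row metal, so the complex is high-spin. The t₂g³e_g¹ (high-spin) configuration has an unevenly filled e_g set; the Jahn–Teller theorem predicts a tetragonal distortion (typically axial elongation) to lift the degeneracy.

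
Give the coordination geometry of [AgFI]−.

Summing ligand charges against the −1 overall charge gives an oxidation state of +1 for silver.
Group 11 minus oxidation state 1 gives a d¹⁰ configuration.
Coordination number: 2.
A d¹⁰ ion with only two ligands adopts a linear arrangement (sp hybridisation; no CFSE preference).

linear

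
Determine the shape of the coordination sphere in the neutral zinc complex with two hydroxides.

linear

Each hydroxide is −1; balancing the 0 overall charge requires Zn(II).
Zn sits in group 12, so the d-electron count is 12 − 2 = 10.
With 2 monodentate ligands the coordination number is 2.
A d¹⁰ ion with only two ligands adopts a linear arrangement (sp hybridisation; no CFSE preference).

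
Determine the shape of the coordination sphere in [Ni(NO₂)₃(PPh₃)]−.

square planar

Ligand charges: each nitro (N-bound nitrite) is −1; triphenylphosphine is neutral. With an overall charge of −1 the nickel centre must be in the +2 oxidation state.
Nickel is a group-10 element; Ni(II) is therefore d⁸.
Coordination number: 4.
Nitro (N-bound nitrite) and triphenylphosphine are strong-field ligands (high in the spectrochemical series).
A 3d d⁸ ion with strong-field ligands gains enough CFSE to favour square planar over tetrahedral.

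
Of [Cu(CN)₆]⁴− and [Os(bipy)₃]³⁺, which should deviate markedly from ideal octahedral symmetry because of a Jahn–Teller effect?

[Cu(CN)₆]⁴−: Each cyanide is −1; balancing the −4 overall charge requires Cu(II). Cu sits in group 11, so the d-electron count is 11 − 2 = 9. The t₂g⁶e_g³ configuration has an unevenly filled e_g set; the Jahn–Teller theorem predicts a tetragonal distortion (typically axial elongation) to lift the degeneracy.
[Os(bipy)₃]³⁺: Ligand charges: 2,2′-bipyridine is neutral. With an overall charge of +3 the osmium centre must be in the +3 oxidation state. Group 8 minus oxidation state 3 gives a d⁵ configuration. A 5d ion has a large Δₒ and is invariably low-spin. The d⁵ configuration leaves the e_g set evenly filled (or empty) — no strong Jahn–Teller driving force.

[Cu(CN)₆]⁴−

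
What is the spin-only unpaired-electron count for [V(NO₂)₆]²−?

1 unpaired electron

Each nitro (N-bound nitrite) is −1; balancing the −2 overall charge requires V(IV).
Vanadium is a group-5 element; V(IV) is therefore d¹.
In an octahedral field the d¹ configuration is t₂g¹e_g⁰ (only one arrangement possible), giving 1 unpaired electron.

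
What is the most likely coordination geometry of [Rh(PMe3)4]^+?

square planar

Ligand charges: trimethylphosphine is neutral. With an overall charge of +1 the rhodium centre must be in the +1 oxidation state.
Rhodium is a group-9 element; Rh(I) is therefore d⁸.
With 4 monodentate ligands the coordination number is 4.
A 4d d⁸ ion has a large crystal-field splitting; square planar leaves the high-energy d_{x²−y²} orbital empty and maximises CFSE.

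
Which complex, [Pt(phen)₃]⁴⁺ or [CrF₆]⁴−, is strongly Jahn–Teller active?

[Pt(phen)₃]⁴⁺: 1,10-phenanthroline is neutral; balancing the +4 overall charge requires Pt(IV). Pt sits in group 10, so the d-electron count is 10 − 4 = 6. A 5d ion has a large Δₒ and is invariably low-spin. The d⁶ configuration leaves the e_g set evenly filled (or empty) — no strong Jahn–Teller driving force.
[CrF₆]⁴−: Summing ligand charges against the −4 overall charge gives an oxidation state of +2 for chromium. Chromium is a group-6 element; Cr(II) is therefore d⁴. Fluoride is a weak-field ligand for a first-row metal, so the complex is high-spin. The t₂g³e_g¹ (high-spin) configuration has an unevenly filled e_g set; the Jahn–Teller theorem predicts a tetragonal distortion (typically axial elongation) to lift the degeneracy.

[CrF₆]⁴−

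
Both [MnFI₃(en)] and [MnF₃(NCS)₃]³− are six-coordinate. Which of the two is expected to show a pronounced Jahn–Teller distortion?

[MnF₃(NCS)₃]³−

[MnFI₃(en)]: Summing ligand charges against the 0 overall charge gives an oxidation state of +4 for manganese. Mn sits in group 7, so the d-electron count is 7 − 4 = 3. The d³ configuration leaves the e_g set evenly filled (or empty) — no strong Jahn–Teller driving force.
[MnF₃(NCS)₃]³−: Each fluoride is −1; each isothiocyanate is −1; balancing the −3 overall charge requires Mn(III). Mn sits in group 7, so the d-electron count is 7 − 3 = 4. Fluoride and isothiocyanate are weak-field ligands for a first-row metal, so the complex is high-spin. The t₂g³e_g¹ (high-spin) configuration has an unevenly filled e_g set; the Jahn–Teller theorem predicts a tetragonal distortion (typically axial elongation) to lift the degeneracy.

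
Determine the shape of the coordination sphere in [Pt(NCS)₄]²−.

square planar

Ligand charges: each isothiocyanate is −1. With an overall charge of −2 the platinum centre must be in the +2 oxidation state.
Group 10 minus oxidation state 2 gives a d⁸ configuration.
With 4 monodentate ligands the coordination number is 4.
A 5d d⁸ ion has a large crystal-field splitting; square planar leaves the high-energy d_{x²−y²} orbital empty and maximises CFSE.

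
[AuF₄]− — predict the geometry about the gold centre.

square planar

Each fluoride is −1; balancing the −1 overall charge requires Au(III).
Au sits in group 11, so the d-electron count is 11 − 3 = 8.
With 4 monodentate ligands the coordination number is 4.
A 5d d⁸ ion has a large crystal-field splitting; square planar leaves the high-energy d_{x²−y²} orbital empty and maximises CFSE.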